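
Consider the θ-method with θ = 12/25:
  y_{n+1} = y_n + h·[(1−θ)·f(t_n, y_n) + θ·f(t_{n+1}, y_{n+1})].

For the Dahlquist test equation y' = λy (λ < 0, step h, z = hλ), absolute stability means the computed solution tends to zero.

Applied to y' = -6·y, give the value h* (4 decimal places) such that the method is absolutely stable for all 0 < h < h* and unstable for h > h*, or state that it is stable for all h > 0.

Set f=λy, z=hλ:
  y_{n+1} = y_n + z·[13/25·y_n + 12/25·y_{n+1}] ⇒ (1 − 12/25z)y_{n+1} = (1 + 13/25z)y_n
  Hence R(z) = (1 + 13/25z)/(1 − 12/25z).

Boundary: |R(x)|=1, x<0.
x=-1.63: |R|=0.0855
R=−1: 1+13/25x = −1+12/25x ⇒ -1/25x=2 ⇒ x=2/(-1/25)=-50.0000
Confirm numerically:
  x=-47.444: |R|=0.99570 <1
  x=-31.087: |R|=0.95249 <1
  x=-21.940: |R|=0.90266 <1
  x=-50.191: |R|=1.00030 >1
  x=-50.049: |R|=1.00008 >1
  x=-50.028: |R|=1.00004 >1
Stable set (-50.0000, 0).

(-50.0000,0); λ=-6 ⇒ h* = (50)/6 = 8.3333.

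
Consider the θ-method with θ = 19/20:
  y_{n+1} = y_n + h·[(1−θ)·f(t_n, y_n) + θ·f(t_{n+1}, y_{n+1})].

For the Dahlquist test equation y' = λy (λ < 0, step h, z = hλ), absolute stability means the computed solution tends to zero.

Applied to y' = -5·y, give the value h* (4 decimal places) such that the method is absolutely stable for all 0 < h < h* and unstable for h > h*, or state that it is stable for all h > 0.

Test eqn y'=λy, z=hλ:
  y_{n+1} = y_n + z·[1/20·y_n + 19/20·y_{n+1}] ⇒ (1 − 19/20z)y_{n+1} = (1 + 1/20z)y_n
  Hence R(z) = (1 + 1/20z)/(1 − 19/20z).

Boundary: |R(x)|=1, x<0.
x=-0.93: |R|=0.5062
x=-2: |R|=0.3103
x=-10: |R|=0.0476
x=-100: |R|=0.0417
θ=19/20≥1/2 ⇒ |1+1/20x|<|1−19/20x| ∀x<0 ⇒ interval (−∞,0).

unbounded; (−∞, 0). Any h>0 works for λ=-5.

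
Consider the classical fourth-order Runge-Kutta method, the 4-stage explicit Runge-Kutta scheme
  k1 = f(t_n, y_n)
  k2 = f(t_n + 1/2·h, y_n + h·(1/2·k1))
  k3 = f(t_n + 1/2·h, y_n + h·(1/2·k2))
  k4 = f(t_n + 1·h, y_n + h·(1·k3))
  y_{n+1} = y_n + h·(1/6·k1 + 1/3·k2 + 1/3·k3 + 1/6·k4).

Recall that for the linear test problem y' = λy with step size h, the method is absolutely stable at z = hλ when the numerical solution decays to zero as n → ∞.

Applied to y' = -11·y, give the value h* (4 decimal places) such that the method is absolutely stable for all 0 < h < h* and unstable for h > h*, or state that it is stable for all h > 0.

With y'=λy (z=hλ):
  order 4, 4-stage ⇒ R(z)=1+z+z^2/2+z^3/6+z^4/24
  (e.g. R(-1.65)=0.27140, |R|=0.27140)

Need |R(x)|<1, x<0.
x=-1.65: |R|=0.2714
|R(-3.09)|=1.5654 |R(-1.71)|=0.2749 |R(-0.87)|=0.4226
Bisect:
  x_lo=-3.6514 |R|=3.3078  x_hi=-0.3180 |R|=0.7276
  mid=-1.98470 |R|=0.32835 →hi
  mid=-2.81804 |R|=1.05050 →lo
  mid=-2.40137 |R|=0.55953 →hi
  mid=-2.60970 |R|=0.76597 →hi
  mid=-2.71387 |R|=0.89755 →hi
  mid=-2.76595 |R|=0.97123 →hi
  mid=-2.79200 |R|=1.01015 →lo
  mid=-2.77897 |R|=0.99051 →hi
  ...
  [-2.78548,-2.78528] ⇒ x*=-2.7853
Stable set (-2.7853, 0).

(-2.7853,0); λ=-11 ⇒ h* = 0.2532.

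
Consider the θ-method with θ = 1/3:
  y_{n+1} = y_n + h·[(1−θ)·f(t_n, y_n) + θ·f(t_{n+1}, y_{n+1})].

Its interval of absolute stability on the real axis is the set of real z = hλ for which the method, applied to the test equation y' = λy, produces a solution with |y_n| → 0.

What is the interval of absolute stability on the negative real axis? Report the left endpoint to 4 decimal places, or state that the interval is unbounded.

z∈(-6.0000,0).

Test eqn y'=λy, z=hλ:
  y_{n+1} = y_n + z·[2/3·y_n + 1/3·y_{n+1}] ⇒ (1 − 1/3z)y_{n+1} = (1 + 2/3z)y_n
  ⇒ R(z) = (1 + 2/3z)/(1 − 1/3z).

Solve |R(x)|<1 on ℝ⁻.
x=-0.55: |R|=0.5352
R=−1: 1+2/3x = −1+1/3x ⇒ -1/3x=2 ⇒ x=2/(-1/3)=-6.0000
Confirm numerically:
  x=-5.778: |R|=0.97471 <1
  x=-4.802: |R|=0.84645 <1
  x=-3.956: |R|=0.70615 <1
  x=-6.231: |R|=1.02502 >1
  x=-6.029: |R|=1.00321 >1
So |R|<1 on (-6.0000, 0).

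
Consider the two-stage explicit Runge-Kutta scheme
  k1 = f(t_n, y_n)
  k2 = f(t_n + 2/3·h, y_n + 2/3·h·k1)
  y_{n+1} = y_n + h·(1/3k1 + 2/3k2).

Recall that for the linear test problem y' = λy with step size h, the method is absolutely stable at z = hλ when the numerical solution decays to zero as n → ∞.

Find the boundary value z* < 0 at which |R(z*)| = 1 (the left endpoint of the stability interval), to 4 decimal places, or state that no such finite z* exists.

With y'=λy (z=hλ):
  k1=λy_n ⇒ h·k1=z·y_n;  k2=λ(1+2/3z)y_n ⇒ h·k2=z(1+2/3z)y_n
  y_{n+1}/y_n = 1 + 1/3z + 2/3z(1+2/3z) = 1 + z + 4/9z²
  so R(z) = 1 + z + 4/9z².

Need |R(x)|<1, x<0.
x=-0.59: |R|=0.5647
R=1: x+4/9x²=0 ⇒ x=−9/4=-2.2500; min R=1−1/(4·4/9)=0.4375>−1
Confirm numerically:
  x=-2.117: |R|=0.87486 <1
  x=-2.032: |R|=0.80312 <1
  x=-0.948: |R|=0.45142 <1
  x=-2.712: |R|=1.55686 >1
  x=-2.500: |R|=1.27778 >1
So |R|<1 on (-2.2500, 0).

z* = -2.2500.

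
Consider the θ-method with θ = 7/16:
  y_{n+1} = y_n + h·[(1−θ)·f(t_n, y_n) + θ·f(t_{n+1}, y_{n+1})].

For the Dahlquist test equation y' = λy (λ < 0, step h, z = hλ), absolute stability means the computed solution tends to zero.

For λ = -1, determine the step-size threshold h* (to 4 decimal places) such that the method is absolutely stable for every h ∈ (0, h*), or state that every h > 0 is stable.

With y'=λy (z=hλ):
  y_{n+1} = y_n + z·[9/16·y_n + 7/16·y_{n+1}] ⇒ (1 − 7/16z)y_{n+1} = (1 + 9/16z)y_n
  so R(z) = (1 + 9/16z)/(1 − 7/16z).

Solve |R(x)|<1 on ℝ⁻.
x=-0.63: |R|=0.5061
R=−1: 1+9/16x = −1+7/16x ⇒ -1/8x=2 ⇒ x=2/(-1/8)=-16.0000
Confirm numerically:
  x=-15.768: |R|=0.99633 <1
  x=-11.452: |R|=0.90541 <1
  x=-9.650: |R|=0.84800 <1
  x=-16.411: |R|=1.00628 >1
  x=-16.049: |R|=1.00076 >1
  x=-16.031: |R|=1.00048 >1
Interval (-16.0000, 0).

(-16.0000,0); λ=-1 ⇒ h* = (16)/1 = 16.0000.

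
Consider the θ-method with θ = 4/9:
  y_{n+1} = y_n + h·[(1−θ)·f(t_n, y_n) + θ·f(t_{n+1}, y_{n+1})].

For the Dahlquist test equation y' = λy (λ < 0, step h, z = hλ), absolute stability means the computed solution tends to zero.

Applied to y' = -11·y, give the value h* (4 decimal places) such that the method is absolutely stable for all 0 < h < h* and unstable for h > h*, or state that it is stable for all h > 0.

With y'=λy (z=hλ):
  y_{n+1} = y_n + z·[5/9·y_n + 4/9·y_{n+1}] ⇒ (1 − 4/9z)y_{n+1} = (1 + 5/9z)y_n
  Hence R(z) = (1 + 5/9z)/(1 − 4/9z).

Boundary: |R(x)|=1, x<0.
x=-1.14: |R|=0.2434
R=−1: 1+5/9x = −1+4/9x ⇒ -1/9x=2 ⇒ x=2/(-1/9)=-18.0000
Confirm numerically:
  x=-16.877: |R|=0.98532 <1
  x=-16.526: |R|=0.98037 <1
  x=-16.379: |R|=0.97825 <1
  x=-16.316: |R|=0.97732 <1
  x=-18.414: |R|=1.00501 >1
  x=-18.137: |R|=1.00168 >1
Interval (-18.0000, 0).

(-18.0000,0); λ=-11 ⇒ h* = (18)/11 = 1.6364.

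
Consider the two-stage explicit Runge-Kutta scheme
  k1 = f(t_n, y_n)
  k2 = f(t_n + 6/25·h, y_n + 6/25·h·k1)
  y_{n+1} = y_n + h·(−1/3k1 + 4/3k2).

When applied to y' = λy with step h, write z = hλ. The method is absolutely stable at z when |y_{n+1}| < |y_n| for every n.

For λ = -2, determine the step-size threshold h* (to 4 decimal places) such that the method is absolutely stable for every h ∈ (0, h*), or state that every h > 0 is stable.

Test eqn y'=λy, z=hλ:
  k1=λy_n ⇒ h·k1=z·y_n;  k2=λ(1+6/25z)y_n ⇒ h·k2=z(1+6/25z)y_n
  y_{n+1}/y_n = 1 − 1/3z + 4/3z(1+6/25z) = 1 + z + 8/25z²
  so R(z) = 1 + z + 8/25z².

Find x<0 with |R(x)|<1.
x=-0.4: |R|=0.6512
R=1: x+8/25x²=0 ⇒ x=−25/8=-3.1250; min R=1−1/(4·8/25)=0.2188>−1
Confirm numerically:
  x=-2.056: |R|=0.29668 <1
  x=-2.032: |R|=0.28929 <1
  x=-1.694: |R|=0.22428 <1
  x=-1.286: |R|=0.24321 <1
  x=-3.378: |R|=1.27348 >1
  x=-3.293: |R|=1.17703 >1
  x=-3.173: |R|=1.04874 >1
So |R|<1 on (-3.1250, 0).

(-3.1250,0); λ=-2 ⇒ h* = (25/8)/2 = 1.5625.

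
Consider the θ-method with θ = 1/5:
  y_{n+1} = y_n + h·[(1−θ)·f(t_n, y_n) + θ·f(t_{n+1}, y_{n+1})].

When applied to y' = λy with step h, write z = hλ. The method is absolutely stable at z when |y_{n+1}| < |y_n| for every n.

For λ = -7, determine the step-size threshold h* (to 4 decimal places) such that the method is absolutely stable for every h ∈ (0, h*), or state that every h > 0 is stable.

(-3.3333,0); λ=-7 ⇒ h* = (10/3)/7 = 0.4762.

Set f=λy, z=hλ:
  y_{n+1} = y_n + z·[4/5·y_n + 1/5·y_{n+1}] ⇒ (1 − 1/5z)y_{n+1} = (1 + 4/5z)y_n
  ⇒ R(z) = (1 + 4/5z)/(1 − 1/5z).

Find x<0 with |R(x)|<1.
x=-1.64: |R|=0.2349
R=−1: 1+4/5x = −1+1/5x ⇒ -3/5x=2 ⇒ x=2/(-3/5)=-3.3333
Confirm numerically:
  x=-3.145: |R|=0.93063 <1
  x=-2.093: |R|=0.47540 <1
  x=-2.020: |R|=0.43875 <1
  x=-3.671: |R|=1.11683 >1
  x=-3.631: |R|=1.10346 >1
  x=-3.383: |R|=1.01777 >1
Stable set (-3.3333, 0).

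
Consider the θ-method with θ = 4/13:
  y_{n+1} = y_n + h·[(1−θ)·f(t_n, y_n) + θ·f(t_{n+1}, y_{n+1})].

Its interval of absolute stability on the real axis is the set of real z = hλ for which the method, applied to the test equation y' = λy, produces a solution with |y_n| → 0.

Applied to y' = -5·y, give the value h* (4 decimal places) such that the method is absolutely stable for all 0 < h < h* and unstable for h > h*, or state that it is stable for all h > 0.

On y'=λy, z=hλ:
  y_{n+1} = y_n + z·[9/13·y_n + 4/13·y_{n+1}] ⇒ (1 − 4/13z)y_{n+1} = (1 + 9/13z)y_n
  so R(z) = (1 + 9/13z)/(1 − 4/13z).

Solve |R(x)|<1 on ℝ⁻.
x=-1.05: |R|=0.2064
R=−1: 1+9/13x = −1+4/13x ⇒ -5/13x=2 ⇒ x=2/(-5/13)=-5.2000
Confirm numerically:
  x=-3.132: |R|=0.59495 <1
  x=-2.327: |R|=0.35606 <1
  x=-2.191: |R|=0.30872 <1
  x=-5.580: |R|=1.05379 >1
  x=-5.395: |R|=1.02820 >1
Stable set (-5.2000, 0).

(-5.2000,0); λ=-5 ⇒ h* = (26/5)/5 = 1.0400.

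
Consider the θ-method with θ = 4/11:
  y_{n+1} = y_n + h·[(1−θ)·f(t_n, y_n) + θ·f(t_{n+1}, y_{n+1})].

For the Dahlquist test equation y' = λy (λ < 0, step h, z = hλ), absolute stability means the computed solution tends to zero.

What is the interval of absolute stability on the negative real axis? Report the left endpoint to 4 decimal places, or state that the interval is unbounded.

Set f=λy, z=hλ:
  y_{n+1} = y_n + z·[7/11·y_n + 4/11·y_{n+1}] ⇒ (1 − 4/11z)y_{n+1} = (1 + 7/11z)y_n
  ⇒ R(z) = (1 + 7/11z)/(1 − 4/11z).

Need |R(x)|<1, x<0.
x=-1.01: |R|=0.2613
R=−1: 1+7/11x = −1+4/11x ⇒ -3/11x=2 ⇒ x=2/(-3/11)=-7.3333
Confirm numerically:
  x=-7.153: |R|=0.98634 <1
  x=-6.669: |R|=0.94710 <1
  x=-3.741: |R|=0.58493 <1
  x=-7.753: |R|=1.02997 >1
  x=-7.610: |R|=1.02003 >1
  x=-7.605: |R|=1.01968 >1
So |R|<1 on (-7.3333, 0).

(-7.3333, 0).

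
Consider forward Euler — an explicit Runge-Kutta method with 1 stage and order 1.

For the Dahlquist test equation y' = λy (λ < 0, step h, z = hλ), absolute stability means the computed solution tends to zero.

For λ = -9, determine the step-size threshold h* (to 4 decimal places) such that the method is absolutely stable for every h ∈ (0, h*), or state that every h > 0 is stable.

(-2.0000,0); λ=-9 ⇒ h* = 0.2222.

On y'=λy, z=hλ:
  order 1, 1-stage ⇒ R(z)=1+z
  (e.g. R(-1.07)=-0.07000, |R|=0.07000)

Solve |R(x)|<1 on ℝ⁻.
x=-1.07: |R|=0.0700
|R(-1.93)|=0.9300 |R(-1.33)|=0.3300 |R(-0.75)|=0.2500
Bisect:
  x_lo=-2.4491 |R|=1.4491  x_hi=-0.3289 |R|=0.6711
  mid=-1.38898 |R|=0.38898 →hi
  mid=-1.91904 |R|=0.91904 →hi
  mid=-2.18407 |R|=1.18407 →lo
  mid=-2.05156 |R|=1.05156 →lo
  mid=-1.98530 |R|=0.98530 →hi
  mid=-2.01843 |R|=1.01843 →lo
  mid=-2.00186 |R|=1.00186 →lo
  mid=-1.99358 |R|=0.99358 →hi
  mid=-1.99772 |R|=0.99772 →hi
  ...
  [-2.00005,-1.99992] ⇒ x*=-2.0000
Stable set (-2.0000, 0).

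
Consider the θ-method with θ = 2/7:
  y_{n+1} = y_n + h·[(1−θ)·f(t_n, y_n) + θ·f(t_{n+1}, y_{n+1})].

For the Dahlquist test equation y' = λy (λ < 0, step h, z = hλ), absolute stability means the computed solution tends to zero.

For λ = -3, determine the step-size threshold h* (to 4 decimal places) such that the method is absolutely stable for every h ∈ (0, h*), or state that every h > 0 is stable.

With y'=λy (z=hλ):
  y_{n+1} = y_n + z·[5/7·y_n + 2/7·y_{n+1}] ⇒ (1 − 2/7z)y_{n+1} = (1 + 5/7z)y_n
  ⇒ R(z) = (1 + 5/7z)/(1 − 2/7z).

Find x<0 with |R(x)|<1.
x=-1.56: |R|=0.0791
R=−1: 1+5/7x = −1+2/7x ⇒ -3/7x=2 ⇒ x=2/(-3/7)=-4.6667
Confirm numerically:
  x=-2.943: |R|=0.59871 <1
  x=-2.742: |R|=0.53749 <1
  x=-2.194: |R|=0.34861 <1
  x=-1.899: |R|=0.23106 <1
  x=-5.218: |R|=1.09486 >1
  x=-4.778: |R|=1.02017 >1
Interval (-4.6667, 0).

(-4.6667,0); λ=-3 ⇒ h* = (14/3)/3 = 1.5556.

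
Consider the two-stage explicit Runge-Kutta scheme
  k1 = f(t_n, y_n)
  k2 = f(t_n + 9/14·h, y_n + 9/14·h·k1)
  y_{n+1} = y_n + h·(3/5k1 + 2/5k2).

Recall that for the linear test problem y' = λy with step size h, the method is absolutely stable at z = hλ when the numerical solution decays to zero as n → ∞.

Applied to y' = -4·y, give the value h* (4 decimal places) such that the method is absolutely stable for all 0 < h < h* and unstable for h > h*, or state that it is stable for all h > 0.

(-3.8889,0); λ=-4 ⇒ h* = (35/9)/4 = 0.9722.

With y'=λy (z=hλ):
  k1=λy_n ⇒ h·k1=z·y_n;  k2=λ(1+9/14z)y_n ⇒ h·k2=z(1+9/14z)y_n
  y_{n+1}/y_n = 1 + 3/5z + 2/5z(1+9/14z) = 1 + z + 9/35z²
  ⇒ R(z) = 1 + z + 9/35z².

Need |R(x)|<1, x<0.
x=-0.74: |R|=0.4008
R=1: x+9/35x²=0 ⇒ x=−35/9=-3.8889; min R=1−1/(4·9/35)=0.0278>−1
Confirm numerically:
  x=-2.897: |R|=0.26110 <1
  x=-2.687: |R|=0.16956 <1
  x=-1.818: |R|=0.03189 <1
  x=-1.743: |R|=0.03821 <1
  x=-4.233: |R|=1.37456 >1
  x=-4.017: |R|=1.13233 >1
So |R|<1 on (-3.8889, 0).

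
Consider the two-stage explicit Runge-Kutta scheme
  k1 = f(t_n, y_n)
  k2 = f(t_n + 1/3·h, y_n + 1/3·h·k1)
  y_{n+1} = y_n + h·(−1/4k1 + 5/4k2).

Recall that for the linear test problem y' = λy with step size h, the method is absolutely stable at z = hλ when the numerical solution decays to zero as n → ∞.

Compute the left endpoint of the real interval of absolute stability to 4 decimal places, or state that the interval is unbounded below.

On y'=λy, z=hλ:
  k1=λy_n ⇒ h·k1=z·y_n;  k2=λ(1+1/3z)y_n ⇒ h·k2=z(1+1/3z)y_n
  y_{n+1}/y_n = 1 − 1/4z + 5/4z(1+1/3z) = 1 + z + 5/12z²
  Hence R(z) = 1 + z + 5/12z².

Solve |R(x)|<1 on ℝ⁻.
x=-0.33: |R|=0.7154
R=1: x+5/12x²=0 ⇒ x=−12/5=-2.4000; min R=1−1/(4·5/12)=0.4000>−1
Confirm numerically:
  x=-2.167: |R|=0.78962 <1
  x=-1.578: |R|=0.45954 <1
  x=-1.224: |R|=0.40024 <1
  x=-1.012: |R|=0.41473 <1
  x=-2.696: |R|=1.33251 >1
  x=-2.685: |R|=1.31884 >1
  x=-2.596: |R|=1.21201 >1
Stable set (-2.4000, 0).

left endpoint -2.4000.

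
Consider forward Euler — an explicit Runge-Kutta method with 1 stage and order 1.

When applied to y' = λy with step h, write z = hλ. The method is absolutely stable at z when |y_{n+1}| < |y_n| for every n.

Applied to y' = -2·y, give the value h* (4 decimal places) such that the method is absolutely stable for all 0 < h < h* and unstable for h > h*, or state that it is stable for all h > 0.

(-2.0000,0); λ=-2 ⇒ h* = 1.0000.

Test eqn y'=λy, z=hλ:
  order 1, 1-stage ⇒ R(z)=1+z
  (e.g. R(-0.78)=0.22000, |R|=0.22000)

Need |R(x)|<1, x<0.
x=-0.78: |R|=0.2200
|R(-1.89)|=0.8900 |R(-1.28)|=0.2800 |R(-0.92)|=0.0800
Bisect:
  x_lo=-2.3313 |R|=1.3313  x_hi=-0.3294 |R|=0.6706
  mid=-1.33032 |R|=0.33032 →hi
  mid=-1.83079 |R|=0.83079 →hi
  mid=-2.08103 |R|=1.08103 →lo
  mid=-1.95591 |R|=0.95591 →hi
  mid=-2.01847 |R|=1.01847 →lo
  mid=-1.98719 |R|=0.98719 →hi
  mid=-2.00283 |R|=1.00283 →lo
  ...
  [-2.00002,-1.99990] ⇒ x*=-2.0000
Stable set (-2.0000, 0).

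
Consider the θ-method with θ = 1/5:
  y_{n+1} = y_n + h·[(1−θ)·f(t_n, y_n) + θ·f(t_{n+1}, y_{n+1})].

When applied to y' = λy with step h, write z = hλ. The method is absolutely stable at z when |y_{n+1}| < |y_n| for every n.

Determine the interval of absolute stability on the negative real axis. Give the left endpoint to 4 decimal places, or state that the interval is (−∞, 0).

On y'=λy, z=hλ:
  y_{n+1} = y_n + z·[4/5·y_n + 1/5·y_{n+1}] ⇒ (1 − 1/5z)y_{n+1} = (1 + 4/5z)y_n
  so R(z) = (1 + 4/5z)/(1 − 1/5z).

Boundary: |R(x)|=1, x<0.
x=-1.75: |R|=0.2963
R=−1: 1+4/5x = −1+1/5x ⇒ -3/5x=2 ⇒ x=2/(-3/5)=-3.3333
Confirm numerically:
  x=-3.146: |R|=0.93101 <1
  x=-3.025: |R|=0.88474 <1
  x=-1.560: |R|=0.18902 <1
  x=-3.778: |R|=1.15197 >1
  x=-3.356: |R|=1.00814 >1
Stable set (-3.3333, 0).

(-3.3333, 0).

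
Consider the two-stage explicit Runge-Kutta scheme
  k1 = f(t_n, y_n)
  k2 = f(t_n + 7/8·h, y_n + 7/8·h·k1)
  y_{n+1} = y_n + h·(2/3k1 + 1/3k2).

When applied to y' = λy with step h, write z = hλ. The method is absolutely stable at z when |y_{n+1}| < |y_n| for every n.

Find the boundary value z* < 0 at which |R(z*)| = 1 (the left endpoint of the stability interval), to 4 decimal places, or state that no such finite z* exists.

z* = -3.4286.

Set f=λy, z=hλ:
  k1=λy_n ⇒ h·k1=z·y_n;  k2=λ(1+7/8z)y_n ⇒ h·k2=z(1+7/8z)y_n
  y_{n+1}/y_n = 1 + 2/3z + 1/3z(1+7/8z) = 1 + z + 7/24z²
  Hence R(z) = 1 + z + 7/24z².

Solve |R(x)|<1 on ℝ⁻.
x=-1.2: |R|=0.2200
R=1: x+7/24x²=0 ⇒ x=−24/7=-3.4286; min R=1−1/(4·7/24)=0.1429>−1
Confirm numerically:
  x=-2.146: |R|=0.19722 <1
  x=-2.138: |R|=0.19522 <1
  x=-2.019: |R|=0.16994 <1
  x=-3.980: |R|=1.64012 >1
  x=-3.853: |R|=1.47697 >1
  x=-3.599: |R|=1.17890 >1
Stable set (-3.4286, 0).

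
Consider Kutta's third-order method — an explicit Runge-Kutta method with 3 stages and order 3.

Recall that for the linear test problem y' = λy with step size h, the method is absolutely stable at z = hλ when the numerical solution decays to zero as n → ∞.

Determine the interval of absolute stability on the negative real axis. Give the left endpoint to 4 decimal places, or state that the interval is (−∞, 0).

(-2.5127, 0).

With y'=λy (z=hλ):
  order 3, 3-stage ⇒ R(z)=1+z+z^2/2+z^3/6
  (e.g. R(-1.49)=0.06873, |R|=0.06873)

Boundary: |R(x)|=1, x<0.
x=-1.49: |R|=0.0687
|R(-2.13)|=0.4721 |R(-1.48)|=0.0749 |R(-0.53)|=0.5856
Bisect:
  x_lo=-3.0358 |R|=2.0908  x_hi=-0.3089 |R|=0.7339
  mid=-1.67236 |R|=0.05351 →hi
  mid=-2.35408 |R|=0.75749 →hi
  mid=-2.69493 |R|=1.32567 →lo
  mid=-2.52451 |R|=1.01944 →lo
  mid=-2.43929 |R|=0.88324 →hi
  mid=-2.48190 |R|=0.95000 →hi
  mid=-2.50320 |R|=0.98438 →hi
  mid=-2.51385 |R|=1.00182 →lo
  mid=-2.50853 |R|=0.99308 →hi
  ...
  [-2.51285,-2.51269] ⇒ x*=-2.5127
So |R|<1 on (-2.5127, 0).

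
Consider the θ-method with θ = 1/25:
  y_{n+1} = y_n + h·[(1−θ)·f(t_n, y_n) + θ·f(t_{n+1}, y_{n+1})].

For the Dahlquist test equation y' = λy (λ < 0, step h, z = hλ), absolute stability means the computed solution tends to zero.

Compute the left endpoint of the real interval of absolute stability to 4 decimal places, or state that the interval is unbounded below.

left endpoint -2.1739.

With y'=λy (z=hλ):
  y_{n+1} = y_n + z·[24/25·y_n + 1/25·y_{n+1}] ⇒ (1 − 1/25z)y_{n+1} = (1 + 24/25z)y_n
  so R(z) = (1 + 24/25z)/(1 − 1/25z).

Solve |R(x)|<1 on ℝ⁻.
x=-1.07: |R|=0.0261
R=−1: 1+24/25x = −1+1/25x ⇒ -23/25x=2 ⇒ x=2/(-23/25)=-2.1739
Confirm numerically:
  x=-1.944: |R|=0.80374 <1
  x=-1.730: |R|=0.61803 <1
  x=-1.436: |R|=0.35800 <1
  x=-0.893: |R|=0.13780 <1
  x=-2.695: |R|=1.43275 >1
  x=-2.626: |R|=1.37638 >1
  x=-2.406: |R|=1.19477 >1
So |R|<1 on (-2.1739, 0).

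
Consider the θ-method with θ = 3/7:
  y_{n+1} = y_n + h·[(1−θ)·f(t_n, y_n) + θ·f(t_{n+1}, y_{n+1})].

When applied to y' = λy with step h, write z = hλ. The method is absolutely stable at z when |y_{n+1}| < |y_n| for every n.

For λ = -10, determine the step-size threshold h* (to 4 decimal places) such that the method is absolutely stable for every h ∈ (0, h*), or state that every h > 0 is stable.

(-14.0000,0); λ=-10 ⇒ h* = (14)/10 = 1.4000.

Test eqn y'=λy, z=hλ:
  y_{n+1} = y_n + z·[4/7·y_n + 3/7·y_{n+1}] ⇒ (1 − 3/7z)y_{n+1} = (1 + 4/7z)y_n
  Hence R(z) = (1 + 4/7z)/(1 − 3/7z).

Solve |R(x)|<1 on ℝ⁻.
x=-0.8: |R|=0.4043
R=−1: 1+4/7x = −1+3/7x ⇒ -1/7x=2 ⇒ x=2/(-1/7)=-14.0000
Confirm numerically:
  x=-8.836: |R|=0.84589 <1
  x=-6.952: |R|=0.74698 <1
  x=-5.668: |R|=0.65289 <1
  x=-14.190: |R|=1.00383 >1
  x=-14.095: |R|=1.00193 >1
Stable set (-14.0000, 0).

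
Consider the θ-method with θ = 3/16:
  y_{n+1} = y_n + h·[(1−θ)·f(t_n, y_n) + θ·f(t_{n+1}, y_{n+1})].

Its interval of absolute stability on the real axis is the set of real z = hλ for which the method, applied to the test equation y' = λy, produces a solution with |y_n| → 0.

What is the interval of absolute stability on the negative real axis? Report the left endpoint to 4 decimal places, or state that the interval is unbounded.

z∈(-3.2000,0).

Set f=λy, z=hλ:
  y_{n+1} = y_n + z·[13/16·y_n + 3/16·y_{n+1}] ⇒ (1 − 3/16z)y_{n+1} = (1 + 13/16z)y_n
  Hence R(z) = (1 + 13/16z)/(1 − 3/16z).

Find x<0 with |R(x)|<1.
x=-0.73: |R|=0.3579
R=−1: 1+13/16x = −1+3/16x ⇒ -5/8x=2 ⇒ x=2/(-5/8)=-3.2000
Confirm numerically:
  x=-1.833: |R|=0.36416 <1
  x=-1.662: |R|=0.26713 <1
  x=-1.586: |R|=0.22247 <1
  x=-3.758: |R|=1.20459 >1
  x=-3.348: |R|=1.05683 >1
  x=-3.267: |R|=1.02597 >1
Interval (-3.2000, 0).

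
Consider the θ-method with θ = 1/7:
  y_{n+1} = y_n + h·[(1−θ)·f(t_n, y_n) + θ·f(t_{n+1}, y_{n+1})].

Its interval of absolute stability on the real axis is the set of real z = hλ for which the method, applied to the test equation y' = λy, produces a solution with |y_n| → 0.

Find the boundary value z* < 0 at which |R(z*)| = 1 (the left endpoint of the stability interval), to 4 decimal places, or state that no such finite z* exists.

z* = -2.8000.

Set f=λy, z=hλ:
  y_{n+1} = y_n + z·[6/7·y_n + 1/7·y_{n+1}] ⇒ (1 − 1/7z)y_{n+1} = (1 + 6/7z)y_n
  R(z) = (1 + 6/7z)/(1 − 1/7z).

Boundary: |R(x)|=1, x<0.
x=-0.65: |R|=0.4052
R=−1: 1+6/7x = −1+1/7x ⇒ -5/7x=2 ⇒ x=2/(-5/7)=-2.8000
Confirm numerically:
  x=-2.685: |R|=0.94063 <1
  x=-2.501: |R|=0.84265 <1
  x=-1.501: |R|=0.23597 <1
  x=-1.315: |R|=0.10704 <1
  x=-3.057: |R|=1.12777 >1
  x=-3.006: |R|=1.10294 >1
  x=-2.912: |R|=1.05650 >1
So |R|<1 on (-2.8000, 0).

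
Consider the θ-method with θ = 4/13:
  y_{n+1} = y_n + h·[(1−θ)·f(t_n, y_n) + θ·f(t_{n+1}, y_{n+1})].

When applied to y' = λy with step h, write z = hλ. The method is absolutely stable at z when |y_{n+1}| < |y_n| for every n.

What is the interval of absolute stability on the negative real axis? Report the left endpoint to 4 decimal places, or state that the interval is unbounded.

z∈(-5.2000,0).

With y'=λy (z=hλ):
  y_{n+1} = y_n + z·[9/13·y_n + 4/13·y_{n+1}] ⇒ (1 − 4/13z)y_{n+1} = (1 + 9/13z)y_n
  Hence R(z) = (1 + 9/13z)/(1 − 4/13z).

Need |R(x)|<1, x<0.
x=-1.29: |R|=0.0765
R=−1: 1+9/13x = −1+4/13x ⇒ -5/13x=2 ⇒ x=2/(-5/13)=-5.2000
Confirm numerically:
  x=-3.494: |R|=0.68379 <1
  x=-3.029: |R|=0.56781 <1
  x=-2.873: |R|=0.52495 <1
  x=-5.624: |R|=1.05973 >1
  x=-5.426: |R|=1.03256 >1
So |R|<1 on (-5.2000, 0).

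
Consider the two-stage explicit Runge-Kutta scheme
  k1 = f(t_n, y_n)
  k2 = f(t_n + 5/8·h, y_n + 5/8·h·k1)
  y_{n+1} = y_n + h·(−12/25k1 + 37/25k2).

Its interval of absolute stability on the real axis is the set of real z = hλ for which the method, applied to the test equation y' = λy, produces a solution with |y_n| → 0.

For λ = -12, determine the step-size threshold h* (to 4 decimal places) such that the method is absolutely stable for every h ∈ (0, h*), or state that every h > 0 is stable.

On y'=λy, z=hλ:
  k1=λy_n ⇒ h·k1=z·y_n;  k2=λ(1+5/8z)y_n ⇒ h·k2=z(1+5/8z)y_n
  y_{n+1}/y_n = 1 − 12/25z + 37/25z(1+5/8z) = 1 + z + 37/40z²
  Hence R(z) = 1 + z + 37/40z².

Need |R(x)|<1, x<0.
x=-0.91: |R|=0.8560
R=1: x+37/40x²=0 ⇒ x=−40/37=-1.0811; min R=1−1/(4·37/40)=0.7297>−1
Confirm numerically:
  x=-0.931: |R|=0.87075 <1
  x=-0.876: |R|=0.83382 <1
  x=-0.713: |R|=0.75724 <1
  x=-1.368: |R|=1.36307 >1
  x=-1.124: |R|=1.04462 >1
Interval (-1.0811, 0).

(-1.0811,0); λ=-12 ⇒ h* = (40/37)/12 = 0.0901.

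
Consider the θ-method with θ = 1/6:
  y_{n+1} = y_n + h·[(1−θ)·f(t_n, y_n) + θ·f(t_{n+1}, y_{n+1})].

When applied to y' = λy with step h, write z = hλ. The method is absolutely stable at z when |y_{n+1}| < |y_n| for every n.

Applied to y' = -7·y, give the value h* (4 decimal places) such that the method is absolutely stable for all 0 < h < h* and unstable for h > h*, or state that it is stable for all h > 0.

Test eqn y'=λy, z=hλ:
  y_{n+1} = y_n + z·[5/6·y_n + 1/6·y_{n+1}] ⇒ (1 − 1/6z)y_{n+1} = (1 + 5/6z)y_n
  R(z) = (1 + 5/6z)/(1 − 1/6z).

Find x<0 with |R(x)|<1.
x=-1.65: |R|=0.2941
R=−1: 1+5/6x = −1+1/6x ⇒ -2/3x=2 ⇒ x=2/(-2/3)=-3.0000
Confirm numerically:
  x=-2.384: |R|=0.70611 <1
  x=-2.224: |R|=0.62257 <1
  x=-1.426: |R|=0.15217 <1
  x=-3.490: |R|=1.20653 >1
  x=-3.458: |R|=1.19370 >1
  x=-3.220: |R|=1.09544 >1
So |R|<1 on (-3.0000, 0).

(-3.0000,0); λ=-7 ⇒ h* = (3)/7 = 0.4286.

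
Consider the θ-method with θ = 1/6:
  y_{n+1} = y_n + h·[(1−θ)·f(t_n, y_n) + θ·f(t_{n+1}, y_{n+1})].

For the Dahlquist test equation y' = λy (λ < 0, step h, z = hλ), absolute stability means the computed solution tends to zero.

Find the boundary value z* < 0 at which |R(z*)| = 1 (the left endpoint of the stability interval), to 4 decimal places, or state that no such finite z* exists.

Set f=λy, z=hλ:
  y_{n+1} = y_n + z·[5/6·y_n + 1/6·y_{n+1}] ⇒ (1 − 1/6z)y_{n+1} = (1 + 5/6z)y_n
  R(z) = (1 + 5/6z)/(1 − 1/6z).

Boundary: |R(x)|=1, x<0.
x=-1.07: |R|=0.0919
R=−1: 1+5/6x = −1+1/6x ⇒ -2/3x=2 ⇒ x=2/(-2/3)=-3.0000
Confirm numerically:
  x=-2.329: |R|=0.67775 <1
  x=-2.184: |R|=0.60117 <1
  x=-1.752: |R|=0.35604 <1
  x=-1.229: |R|=0.02006 <1
  x=-3.518: |R|=1.21769 >1
  x=-3.463: |R|=1.19571 >1
  x=-3.372: |R|=1.15877 >1
So |R|<1 on (-3.0000, 0).

left endpoint -3.0000.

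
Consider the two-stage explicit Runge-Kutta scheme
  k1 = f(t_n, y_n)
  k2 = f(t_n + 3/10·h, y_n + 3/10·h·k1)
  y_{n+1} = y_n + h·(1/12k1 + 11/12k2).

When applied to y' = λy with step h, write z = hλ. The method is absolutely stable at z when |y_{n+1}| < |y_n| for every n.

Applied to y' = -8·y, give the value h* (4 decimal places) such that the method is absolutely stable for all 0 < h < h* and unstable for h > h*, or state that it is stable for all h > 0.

Set f=λy, z=hλ:
  k1=λy_n ⇒ h·k1=z·y_n;  k2=λ(1+3/10z)y_n ⇒ h·k2=z(1+3/10z)y_n
  y_{n+1}/y_n = 1 + 1/12z + 11/12z(1+3/10z) = 1 + z + 11/40z²
  R(z) = 1 + z + 11/40z².

Solve |R(x)|<1 on ℝ⁻.
x=-0.37: |R|=0.6676
R=1: x+11/40x²=0 ⇒ x=−40/11=-3.6364; min R=1−1/(4·11/40)=0.0909>−1
Confirm numerically:
  x=-2.795: |R|=0.35331 <1
  x=-2.471: |R|=0.20811 <1
  x=-1.648: |R|=0.09887 <1
  x=-4.150: |R|=1.58619 >1
  x=-4.125: |R|=1.55430 >1
  x=-3.995: |R|=1.39401 >1
So |R|<1 on (-3.6364, 0).

(-3.6364,0); λ=-8 ⇒ h* = (40/11)/8 = 0.4545.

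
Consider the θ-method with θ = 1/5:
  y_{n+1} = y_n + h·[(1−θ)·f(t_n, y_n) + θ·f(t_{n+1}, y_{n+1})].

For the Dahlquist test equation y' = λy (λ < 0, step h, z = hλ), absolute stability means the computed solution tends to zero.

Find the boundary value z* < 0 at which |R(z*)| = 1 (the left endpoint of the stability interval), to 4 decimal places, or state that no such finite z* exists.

left endpoint -3.3333.

Set f=λy, z=hλ:
  y_{n+1} = y_n + z·[4/5·y_n + 1/5·y_{n+1}] ⇒ (1 − 1/5z)y_{n+1} = (1 + 4/5z)y_n
  Hence R(z) = (1 + 4/5z)/(1 − 1/5z).

Find x<0 with |R(x)|<1.
x=-0.48: |R|=0.5620
R=−1: 1+4/5x = −1+1/5x ⇒ -3/5x=2 ⇒ x=2/(-3/5)=-3.3333
Confirm numerically:
  x=-3.140: |R|=0.92875 <1
  x=-2.606: |R|=0.71312 <1
  x=-2.585: |R|=0.70402 <1
  x=-3.598: |R|=1.09235 >1
  x=-3.550: |R|=1.07602 >1
  x=-3.523: |R|=1.06676 >1
Stable set (-3.3333, 0).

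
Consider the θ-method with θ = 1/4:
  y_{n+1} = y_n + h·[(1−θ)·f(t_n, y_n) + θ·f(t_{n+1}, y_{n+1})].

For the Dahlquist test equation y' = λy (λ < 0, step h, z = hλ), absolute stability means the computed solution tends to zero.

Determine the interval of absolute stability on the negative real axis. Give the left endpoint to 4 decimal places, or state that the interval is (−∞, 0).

(-4.0000, 0).

With y'=λy (z=hλ):
  y_{n+1} = y_n + z·[3/4·y_n + 1/4·y_{n+1}] ⇒ (1 − 1/4z)y_{n+1} = (1 + 3/4z)y_n
  so R(z) = (1 + 3/4z)/(1 − 1/4z).

Solve |R(x)|<1 on ℝ⁻.
x=-0.83: |R|=0.3126
R=−1: 1+3/4x = −1+1/4x ⇒ -1/2x=2 ⇒ x=2/(-1/2)=-4.0000
Confirm numerically:
  x=-3.548: |R|=0.88023 <1
  x=-2.943: |R|=0.69552 <1
  x=-2.924: |R|=0.68920 <1
  x=-2.811: |R|=0.65086 <1
  x=-4.324: |R|=1.07785 >1
  x=-4.190: |R|=1.04640 >1
  x=-4.121: |R|=1.02980 >1
Stable set (-4.0000, 0).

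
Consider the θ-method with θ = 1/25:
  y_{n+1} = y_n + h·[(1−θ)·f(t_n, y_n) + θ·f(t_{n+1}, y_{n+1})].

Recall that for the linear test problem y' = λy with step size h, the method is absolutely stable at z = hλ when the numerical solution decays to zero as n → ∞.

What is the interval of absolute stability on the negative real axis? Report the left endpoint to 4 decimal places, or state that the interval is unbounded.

Test eqn y'=λy, z=hλ:
  y_{n+1} = y_n + z·[24/25·y_n + 1/25·y_{n+1}] ⇒ (1 − 1/25z)y_{n+1} = (1 + 24/25z)y_n
  ⇒ R(z) = (1 + 24/25z)/(1 − 1/25z).

Need |R(x)|<1, x<0.
x=-1.67: |R|=0.5654
R=−1: 1+24/25x = −1+1/25x ⇒ -23/25x=2 ⇒ x=2/(-23/25)=-2.1739
Confirm numerically:
  x=-2.014: |R|=0.86385 <1
  x=-1.834: |R|=0.70865 <1
  x=-1.329: |R|=0.26192 <1
  x=-2.731: |R|=1.46205 >1
  x=-2.208: |R|=1.02882 >1
Stable set (-2.1739, 0).

(-2.1739, 0).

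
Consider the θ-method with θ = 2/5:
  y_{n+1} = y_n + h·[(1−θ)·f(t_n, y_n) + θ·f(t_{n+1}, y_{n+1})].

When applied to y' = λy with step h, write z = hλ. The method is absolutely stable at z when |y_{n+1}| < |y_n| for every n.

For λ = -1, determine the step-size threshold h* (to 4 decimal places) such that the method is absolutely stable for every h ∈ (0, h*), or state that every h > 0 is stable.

Test eqn y'=λy, z=hλ:
  y_{n+1} = y_n + z·[3/5·y_n + 2/5·y_{n+1}] ⇒ (1 − 2/5z)y_{n+1} = (1 + 3/5z)y_n
  ⇒ R(z) = (1 + 3/5z)/(1 − 2/5z).

Need |R(x)|<1, x<0.
x=-1.4: |R|=0.1026
R=−1: 1+3/5x = −1+2/5x ⇒ -1/5x=2 ⇒ x=2/(-1/5)=-10.0000
Confirm numerically:
  x=-9.230: |R|=0.96718 <1
  x=-7.785: |R|=0.89232 <1
  x=-5.203: |R|=0.68863 <1
  x=-10.486: |R|=1.01871 >1
  x=-10.410: |R|=1.01588 >1
  x=-10.203: |R|=1.00799 >1
So |R|<1 on (-10.0000, 0).

(-10.0000,0); λ=-1 ⇒ h* = (10)/1 = 10.0000.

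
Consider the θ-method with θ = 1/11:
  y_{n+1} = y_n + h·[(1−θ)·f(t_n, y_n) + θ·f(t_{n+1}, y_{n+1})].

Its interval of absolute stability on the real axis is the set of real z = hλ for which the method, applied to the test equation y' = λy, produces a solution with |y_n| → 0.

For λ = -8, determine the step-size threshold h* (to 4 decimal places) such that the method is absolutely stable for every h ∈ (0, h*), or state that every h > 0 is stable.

Test eqn y'=λy, z=hλ:
  y_{n+1} = y_n + z·[10/11·y_n + 1/11·y_{n+1}] ⇒ (1 − 1/11z)y_{n+1} = (1 + 10/11z)y_n
  R(z) = (1 + 10/11z)/(1 − 1/11z).

Need |R(x)|<1, x<0.
x=-0.77: |R|=0.2804
R=−1: 1+10/11x = −1+1/11x ⇒ -9/11x=2 ⇒ x=2/(-9/11)=-2.4444
Confirm numerically:
  x=-2.088: |R|=0.75489 <1
  x=-2.034: |R|=0.71659 <1
  x=-1.104: |R|=0.00330 <1
  x=-1.082: |R|=0.01490 <1
  x=-2.958: |R|=1.33114 >1
  x=-2.766: |R|=1.21023 >1
  x=-2.538: |R|=1.06220 >1
So |R|<1 on (-2.4444, 0).

(-2.4444,0); λ=-8 ⇒ h* = (22/9)/8 = 0.3056.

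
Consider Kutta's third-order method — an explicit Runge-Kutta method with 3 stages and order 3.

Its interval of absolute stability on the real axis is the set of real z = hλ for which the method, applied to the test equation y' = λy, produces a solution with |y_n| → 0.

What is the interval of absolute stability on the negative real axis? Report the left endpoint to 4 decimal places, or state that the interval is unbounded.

On y'=λy, z=hλ:
  order 3, 3-stage ⇒ R(z)=1+z+z^2/2+z^3/6
  (e.g. R(-0.4)=0.66933, |R|=0.66933)

Need |R(x)|<1, x<0.
x=-0.4: |R|=0.6693
|R(-2.55)|=1.0623 |R(-1.19)|=0.2372 |R(-0.71)|=0.4824
Bisect:
  x_lo=-3.3793 |R|=3.1011  x_hi=-0.2865 |R|=0.7507
  mid=-1.83285 |R|=0.17938 →hi
  mid=-2.60605 |R|=1.16014 →lo
  mid=-2.21945 |R|=0.57863 →hi
  mid=-2.41275 |R|=0.84299 →hi
  mid=-2.50940 |R|=0.99451 →hi
  mid=-2.55773 |R|=1.07550 →lo
  mid=-2.53356 |R|=1.03456 →lo
  mid=-2.52148 |R|=1.01442 →lo
  ...
  [-2.51280,-2.51261] ⇒ x*=-2.5127
Stable set (-2.5127, 0).

(-2.5127, 0).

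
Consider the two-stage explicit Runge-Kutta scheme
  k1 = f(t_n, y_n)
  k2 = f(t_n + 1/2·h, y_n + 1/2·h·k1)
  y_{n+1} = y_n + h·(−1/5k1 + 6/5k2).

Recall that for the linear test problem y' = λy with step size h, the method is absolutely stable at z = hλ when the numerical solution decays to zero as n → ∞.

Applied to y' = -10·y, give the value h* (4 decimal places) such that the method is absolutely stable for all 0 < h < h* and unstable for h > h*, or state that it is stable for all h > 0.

Test eqn y'=λy, z=hλ:
  k1=λy_n ⇒ h·k1=z·y_n;  k2=λ(1+1/2z)y_n ⇒ h·k2=z(1+1/2z)y_n
  y_{n+1}/y_n = 1 − 1/5z + 6/5z(1+1/2z) = 1 + z + 3/5z²
  so R(z) = 1 + z + 3/5z².

Boundary: |R(x)|=1, x<0.
x=-0.33: |R|=0.7353
R=1: x+3/5x²=0 ⇒ x=−5/3=-1.6667; min R=1−1/(4·3/5)=0.5833>−1
Confirm numerically:
  x=-1.589: |R|=0.92595 <1
  x=-1.422: |R|=0.79125 <1
  x=-1.043: |R|=0.60971 <1
  x=-1.026: |R|=0.60561 <1
  x=-2.052: |R|=1.47442 >1
  x=-1.890: |R|=1.25326 >1
So |R|<1 on (-1.6667, 0).

(-1.6667,0); λ=-10 ⇒ h* = (5/3)/10 = 0.1667.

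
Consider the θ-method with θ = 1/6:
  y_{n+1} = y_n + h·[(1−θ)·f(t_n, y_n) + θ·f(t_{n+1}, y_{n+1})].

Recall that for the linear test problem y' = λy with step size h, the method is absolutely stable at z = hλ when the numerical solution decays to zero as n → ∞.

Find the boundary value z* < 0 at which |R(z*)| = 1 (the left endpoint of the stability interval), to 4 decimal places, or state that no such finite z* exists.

On y'=λy, z=hλ:
  y_{n+1} = y_n + z·[5/6·y_n + 1/6·y_{n+1}] ⇒ (1 − 1/6z)y_{n+1} = (1 + 5/6z)y_n
  ⇒ R(z) = (1 + 5/6z)/(1 − 1/6z).

Find x<0 with |R(x)|<1.
x=-0.45: |R|=0.5814
R=−1: 1+5/6x = −1+1/6x ⇒ -2/3x=2 ⇒ x=2/(-2/3)=-3.0000
Confirm numerically:
  x=-2.677: |R|=0.85110 <1
  x=-1.960: |R|=0.47739 <1
  x=-1.853: |R|=0.41576 <1
  x=-1.271: |R|=0.04882 <1
  x=-3.456: |R|=1.19289 >1
  x=-3.319: |R|=1.13692 >1
Interval (-3.0000, 0).

z* = -3.0000.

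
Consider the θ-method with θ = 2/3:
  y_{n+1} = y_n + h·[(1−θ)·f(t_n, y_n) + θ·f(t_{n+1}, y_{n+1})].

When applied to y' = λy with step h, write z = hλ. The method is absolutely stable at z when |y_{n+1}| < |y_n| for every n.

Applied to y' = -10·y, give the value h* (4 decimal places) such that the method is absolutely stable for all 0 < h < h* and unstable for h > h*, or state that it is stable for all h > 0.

(−∞, 0) — no finite endpoint. Any h>0 works for λ=-10.

Set f=λy, z=hλ:
  y_{n+1} = y_n + z·[1/3·y_n + 2/3·y_{n+1}] ⇒ (1 − 2/3z)y_{n+1} = (1 + 1/3z)y_n
  so R(z) = (1 + 1/3z)/(1 − 2/3z).

Solve |R(x)|<1 on ℝ⁻.
x=-0.95: |R|=0.4184
x=-2: |R|=0.1429
x=-10: |R|=0.3043
x=-100: |R|=0.4778
θ=2/3≥1/2 ⇒ |1+1/3x|<|1−2/3x| ∀x<0 ⇒ interval (−∞,0).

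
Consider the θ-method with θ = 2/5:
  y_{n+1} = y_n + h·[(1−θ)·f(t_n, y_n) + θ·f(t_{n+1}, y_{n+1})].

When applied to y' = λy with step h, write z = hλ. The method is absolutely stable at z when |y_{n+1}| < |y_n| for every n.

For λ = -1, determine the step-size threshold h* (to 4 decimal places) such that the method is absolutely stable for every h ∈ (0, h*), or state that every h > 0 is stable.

(-10.0000,0); λ=-1 ⇒ h* = (10)/1 = 10.0000.

On y'=λy, z=hλ:
  y_{n+1} = y_n + z·[3/5·y_n + 2/5·y_{n+1}] ⇒ (1 − 2/5z)y_{n+1} = (1 + 3/5z)y_n
  so R(z) = (1 + 3/5z)/(1 − 2/5z).

Solve |R(x)|<1 on ℝ⁻.
x=-1.75: |R|=0.0294
R=−1: 1+3/5x = −1+2/5x ⇒ -1/5x=2 ⇒ x=2/(-1/5)=-10.0000
Confirm numerically:
  x=-8.796: |R|=0.94671 <1
  x=-7.071: |R|=0.84699 <1
  x=-6.530: |R|=0.80786 <1
  x=-6.432: |R|=0.80027 <1
  x=-10.322: |R|=1.01256 >1
  x=-10.102: |R|=1.00405 >1
Interval (-10.0000, 0).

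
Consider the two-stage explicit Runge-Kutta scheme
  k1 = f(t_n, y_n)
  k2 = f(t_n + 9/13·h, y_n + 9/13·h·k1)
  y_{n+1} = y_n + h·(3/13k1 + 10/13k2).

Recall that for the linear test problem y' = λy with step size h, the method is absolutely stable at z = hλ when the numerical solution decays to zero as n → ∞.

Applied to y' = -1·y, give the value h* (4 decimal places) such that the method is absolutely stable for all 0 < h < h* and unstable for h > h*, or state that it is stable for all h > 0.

(-1.8778,0); λ=-1 ⇒ h* = (169/90)/1 = 1.8778.

On y'=λy, z=hλ:
  k1=λy_n ⇒ h·k1=z·y_n;  k2=λ(1+9/13z)y_n ⇒ h·k2=z(1+9/13z)y_n
  y_{n+1}/y_n = 1 + 3/13z + 10/13z(1+9/13z) = 1 + z + 90/169z²
  Hence R(z) = 1 + z + 90/169z².

Boundary: |R(x)|=1, x<0.
x=-1.36: |R|=0.6250
R=1: x+90/169x²=0 ⇒ x=−169/90=-1.8778; min R=1−1/(4·90/169)=0.5306>−1
Confirm numerically:
  x=-1.622: |R|=0.77906 <1
  x=-1.446: |R|=0.66751 <1
  x=-1.325: |R|=0.60995 <1
  x=-1.194: |R|=0.56521 <1
  x=-2.318: |R|=1.54343 >1
  x=-2.032: |R|=1.16689 >1
Stable set (-1.8778, 0).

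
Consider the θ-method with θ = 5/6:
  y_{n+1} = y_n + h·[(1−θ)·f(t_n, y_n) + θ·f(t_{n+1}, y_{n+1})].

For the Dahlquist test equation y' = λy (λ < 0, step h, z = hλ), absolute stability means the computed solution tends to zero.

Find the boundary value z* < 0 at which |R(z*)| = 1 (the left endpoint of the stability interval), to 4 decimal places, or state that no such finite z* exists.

Set f=λy, z=hλ:
  y_{n+1} = y_n + z·[1/6·y_n + 5/6·y_{n+1}] ⇒ (1 − 5/6z)y_{n+1} = (1 + 1/6z)y_n
  Hence R(z) = (1 + 1/6z)/(1 − 5/6z).

Find x<0 with |R(x)|<1.
x=-1.55: |R|=0.3236
x=-2: |R|=0.2500
x=-10: |R|=0.0714
x=-100: |R|=0.1858
θ=5/6≥1/2 ⇒ |1+1/6x|<|1−5/6x| ∀x<0 ⇒ stable on all of ℝ⁻.

interval (−∞, 0).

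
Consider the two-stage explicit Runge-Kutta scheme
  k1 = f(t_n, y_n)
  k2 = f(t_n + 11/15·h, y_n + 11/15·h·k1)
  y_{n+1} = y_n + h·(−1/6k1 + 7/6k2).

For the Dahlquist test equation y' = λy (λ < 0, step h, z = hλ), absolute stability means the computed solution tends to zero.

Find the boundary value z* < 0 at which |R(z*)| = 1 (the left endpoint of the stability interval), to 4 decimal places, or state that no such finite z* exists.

left endpoint -1.1688.

Test eqn y'=λy, z=hλ:
  k1=λy_n ⇒ h·k1=z·y_n;  k2=λ(1+11/15z)y_n ⇒ h·k2=z(1+11/15z)y_n
  y_{n+1}/y_n = 1 − 1/6z + 7/6z(1+11/15z) = 1 + z + 77/90z²
  so R(z) = 1 + z + 77/90z².

Solve |R(x)|<1 on ℝ⁻.
x=-1.41: |R|=1.2909
R=1: x+77/90x²=0 ⇒ x=−90/77=-1.1688; min R=1−1/(4·77/90)=0.7078>−1
Confirm numerically:
  x=-0.962: |R|=0.82977 <1
  x=-0.758: |R|=0.73357 <1
  x=-0.568: |R|=0.70802 <1
  x=-0.551: |R|=0.70875 <1
  x=-1.686: |R|=1.74600 >1
  x=-1.211: |R|=1.04369 >1
Stable set (-1.1688, 0).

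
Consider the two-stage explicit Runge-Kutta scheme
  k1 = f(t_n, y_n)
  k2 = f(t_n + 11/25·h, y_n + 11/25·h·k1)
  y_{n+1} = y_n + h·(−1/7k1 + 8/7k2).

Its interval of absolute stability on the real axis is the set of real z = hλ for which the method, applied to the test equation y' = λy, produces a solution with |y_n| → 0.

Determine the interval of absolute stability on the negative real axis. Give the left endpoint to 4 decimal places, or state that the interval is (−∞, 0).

(-1.9886, 0).

Set f=λy, z=hλ:
  k1=λy_n ⇒ h·k1=z·y_n;  k2=λ(1+11/25z)y_n ⇒ h·k2=z(1+11/25z)y_n
  y_{n+1}/y_n = 1 − 1/7z + 8/7z(1+11/25z) = 1 + z + 88/175z²
  Hence R(z) = 1 + z + 88/175z².

Solve |R(x)|<1 on ℝ⁻.
x=-0.88: |R|=0.5094
R=1: x+88/175x²=0 ⇒ x=−175/88=-1.9886; min R=1−1/(4·88/175)=0.5028>−1
Confirm numerically:
  x=-1.623: |R|=0.70159 <1
  x=-1.100: |R|=0.50846 <1
  x=-0.952: |R|=0.50374 <1
  x=-0.867: |R|=0.51099 <1
  x=-2.163: |R|=1.18965 >1
  x=-2.038: |R|=1.05059 >1
So |R|<1 on (-1.9886, 0).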